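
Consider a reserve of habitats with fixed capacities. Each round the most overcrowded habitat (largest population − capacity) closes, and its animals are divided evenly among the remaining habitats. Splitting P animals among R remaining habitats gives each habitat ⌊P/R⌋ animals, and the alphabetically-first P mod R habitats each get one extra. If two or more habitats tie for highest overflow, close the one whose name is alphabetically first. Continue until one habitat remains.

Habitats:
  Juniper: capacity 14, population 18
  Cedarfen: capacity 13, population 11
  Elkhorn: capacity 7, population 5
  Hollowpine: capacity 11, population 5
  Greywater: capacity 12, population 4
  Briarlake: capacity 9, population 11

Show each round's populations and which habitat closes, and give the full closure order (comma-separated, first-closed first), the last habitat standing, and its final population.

Closure order: Juniper, Briarlake, Cedarfen, Elkhorn, Hollowpine
Last habitat: Greywater with 54 animals

Round 1: Briarlake=11 Cedarfen=11 Elkhorn=5 Greywater=4 Hollowpine=5 Juniper=18 → close Juniper (overflow 4)
  18÷5 = 3 each, +1 to first 3
Round 2: Briarlake=15 Cedarfen=15 Elkhorn=9 Greywater=7 Hollowpine=8 → close Briarlake (overflow 6)
  15÷4 = 3 each, +1 to first 3
Round 3: Cedarfen=19 Elkhorn=13 Greywater=11 Hollowpine=11 → close Cedarfen (overflow 6)
  19÷3 = 6 each, +1 to first 1
Round 4: Elkhorn=20 Greywater=17 Hollowpine=17 → close Elkhorn (overflow 13)
  20÷2 = 10 each, +1 to first 0
Round 5: Greywater=27 Hollowpine=27 → close Hollowpine (overflow 16)
  27÷1 = 27 each, +1 to first 0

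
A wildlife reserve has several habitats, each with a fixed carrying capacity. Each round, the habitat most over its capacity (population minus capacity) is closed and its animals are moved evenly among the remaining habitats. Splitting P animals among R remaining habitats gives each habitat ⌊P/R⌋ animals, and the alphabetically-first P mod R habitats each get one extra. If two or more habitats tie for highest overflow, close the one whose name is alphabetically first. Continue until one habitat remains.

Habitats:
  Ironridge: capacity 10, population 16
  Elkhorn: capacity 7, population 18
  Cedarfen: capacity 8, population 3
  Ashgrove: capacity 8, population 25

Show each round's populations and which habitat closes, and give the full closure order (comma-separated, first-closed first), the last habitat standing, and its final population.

Round 1: Ashgrove=25 Cedarfen=3 Elkhorn=18 Ironridge=16 → close Ashgrove (overflow 17)
  25÷3 = 8 each, +1 to first 1
Round 2: Cedarfen=12 Elkhorn=26 Ironridge=24 → close Elkhorn (overflow 19)
  26÷2 = 13 each, +1 to first 0
Round 3: Cedarfen=25 Ironridge=37 → close Ironridge (overflow 27)
  37÷1 = 37 each, +1 to first 0

Closure order: Ashgrove, Elkhorn, Ironridge
Last habitat: Cedarfen with 62 animals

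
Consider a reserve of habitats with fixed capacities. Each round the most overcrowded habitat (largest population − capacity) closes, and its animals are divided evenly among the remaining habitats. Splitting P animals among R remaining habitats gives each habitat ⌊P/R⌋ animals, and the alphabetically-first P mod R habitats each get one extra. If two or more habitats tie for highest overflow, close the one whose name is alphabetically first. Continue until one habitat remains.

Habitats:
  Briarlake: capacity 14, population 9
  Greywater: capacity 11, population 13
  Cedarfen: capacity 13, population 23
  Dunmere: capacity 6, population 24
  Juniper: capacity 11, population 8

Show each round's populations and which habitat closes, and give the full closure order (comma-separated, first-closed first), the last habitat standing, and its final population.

Round 1: Briarlake=9 Cedarfen=23 Dunmere=24 Greywater=13 Juniper=8 → close Dunmere (overflow 18)
  24÷4 = 6 each, +1 to first 0
Round 2: Briarlake=15 Cedarfen=29 Greywater=19 Juniper=14 → close Cedarfen (overflow 16)
  29÷3 = 9 each, +1 to first 2
Round 3: Briarlake=25 Greywater=29 Juniper=23 → close Greywater (overflow 18)
  29÷2 = 14 each, +1 to first 1
Round 4: Briarlake=40 Juniper=37 → close Briarlake (overflow 26)
  40÷1 = 40 each, +1 to first 0

Closure order: Dunmere, Cedarfen, Greywater, Briarlake
Last habitat: Juniper with 77 animals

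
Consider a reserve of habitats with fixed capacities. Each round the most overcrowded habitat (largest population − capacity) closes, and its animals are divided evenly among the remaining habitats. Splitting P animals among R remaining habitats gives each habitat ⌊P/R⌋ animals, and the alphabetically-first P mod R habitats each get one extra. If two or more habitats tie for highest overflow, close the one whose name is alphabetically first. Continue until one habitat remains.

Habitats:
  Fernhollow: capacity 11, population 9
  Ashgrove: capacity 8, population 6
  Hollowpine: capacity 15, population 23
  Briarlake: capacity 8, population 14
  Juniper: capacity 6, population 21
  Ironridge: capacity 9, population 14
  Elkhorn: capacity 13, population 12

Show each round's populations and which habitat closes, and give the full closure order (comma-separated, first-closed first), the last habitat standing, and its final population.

Closure order: Juniper, Hollowpine, Briarlake, Ironridge, Ashgrove, Elkhorn
Last habitat: Fernhollow with 99 animals

Round 1: Ashgrove=6 Briarlake=14 Elkhorn=12 Fernhollow=9 Hollowpine=23 Ironridge=14 Juniper=21 → close Juniper (overflow 15)
  21÷6 = 3 each, +1 to first 3
Round 2: Ashgrove=10 Briarlake=18 Elkhorn=16 Fernhollow=12 Hollowpine=26 Ironridge=17 → close Hollowpine (overflow 11)
  26÷5 = 5 each, +1 to first 1
Round 3: Ashgrove=16 Briarlake=23 Elkhorn=21 Fernhollow=17 Ironridge=22 → close Briarlake (overflow 15)
  23÷4 = 5 each, +1 to first 3
Round 4: Ashgrove=22 Elkhorn=27 Fernhollow=23 Ironridge=27 → close Ironridge (overflow 18)
  27÷3 = 9 each, +1 to first 0
Round 5: Ashgrove=31 Elkhorn=36 Fernhollow=32 → close Ashgrove (overflow 23)
  31÷2 = 15 each, +1 to first 1
Round 6: Elkhorn=52 Fernhollow=47 → close Elkhorn (overflow 39)
  52÷1 = 52 each, +1 to first 0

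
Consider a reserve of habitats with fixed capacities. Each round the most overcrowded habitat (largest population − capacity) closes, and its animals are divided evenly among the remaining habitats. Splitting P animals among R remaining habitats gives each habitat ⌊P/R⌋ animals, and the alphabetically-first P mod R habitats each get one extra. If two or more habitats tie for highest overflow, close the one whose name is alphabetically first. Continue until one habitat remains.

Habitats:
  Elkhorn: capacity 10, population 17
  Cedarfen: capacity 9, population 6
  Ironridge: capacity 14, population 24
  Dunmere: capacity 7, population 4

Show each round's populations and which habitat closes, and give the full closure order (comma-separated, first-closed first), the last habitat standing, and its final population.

Closure order: Ironridge, Elkhorn, Cedarfen
Last habitat: Dunmere with 51 animals

Round 1: Cedarfen=6 Dunmere=4 Elkhorn=17 Ironridge=24 → close Ironridge (overflow 10)
  24÷3 = 8 each, +1 to first 0
Round 2: Cedarfen=14 Dunmere=12 Elkhorn=25 → close Elkhorn (overflow 15)
  25÷2 = 12 each, +1 to first 1
Round 3: Cedarfen=27 Dunmere=24 → close Cedarfen (overflow 18)
  27÷1 = 27 each, +1 to first 0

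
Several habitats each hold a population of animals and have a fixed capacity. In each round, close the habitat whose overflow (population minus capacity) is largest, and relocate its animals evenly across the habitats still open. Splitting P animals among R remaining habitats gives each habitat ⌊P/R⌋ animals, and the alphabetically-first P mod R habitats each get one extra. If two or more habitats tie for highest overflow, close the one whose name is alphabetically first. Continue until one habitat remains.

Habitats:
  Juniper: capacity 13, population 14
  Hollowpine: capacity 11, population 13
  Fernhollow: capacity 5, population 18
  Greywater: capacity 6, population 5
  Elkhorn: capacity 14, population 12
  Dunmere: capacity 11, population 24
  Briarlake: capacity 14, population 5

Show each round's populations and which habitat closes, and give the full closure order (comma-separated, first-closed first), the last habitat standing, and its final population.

Closure order: Dunmere, Fernhollow, Hollowpine, Juniper, Elkhorn, Greywater
Last habitat: Briarlake with 91 animals

Round 1: Briarlake=5 Dunmere=24 Elkhorn=12 Fernhollow=18 Greywater=5 Hollowpine=13 Juniper=14 → close Dunmere (overflow 13)
  24÷6 = 4 each, +1 to first 0
Round 2: Briarlake=9 Elkhorn=16 Fernhollow=22 Greywater=9 Hollowpine=17 Juniper=18 → close Fernhollow (overflow 17)
  22÷5 = 4 each, +1 to first 2
Round 3: Briarlake=14 Elkhorn=21 Greywater=13 Hollowpine=21 Juniper=22 → close Hollowpine (overflow 10)
  21÷4 = 5 each, +1 to first 1
Round 4: Briarlake=20 Elkhorn=26 Greywater=18 Juniper=27 → close Juniper (overflow 14)
  27÷3 = 9 each, +1 to first 0
Round 5: Briarlake=29 Elkhorn=35 Greywater=27 → close Elkhorn (overflow 21)
  35÷2 = 17 each, +1 to first 1
Round 6: Briarlake=47 Greywater=44 → close Greywater (overflow 38)
  44÷1 = 44 each, +1 to first 0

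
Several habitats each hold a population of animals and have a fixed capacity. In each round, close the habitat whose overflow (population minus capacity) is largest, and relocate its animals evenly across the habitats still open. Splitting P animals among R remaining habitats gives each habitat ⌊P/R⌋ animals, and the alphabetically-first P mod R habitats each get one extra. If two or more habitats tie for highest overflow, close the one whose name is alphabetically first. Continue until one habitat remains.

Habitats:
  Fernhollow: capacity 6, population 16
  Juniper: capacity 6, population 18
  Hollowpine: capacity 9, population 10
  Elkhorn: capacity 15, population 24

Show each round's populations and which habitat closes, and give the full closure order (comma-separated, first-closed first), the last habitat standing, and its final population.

Round 1: Elkhorn=24 Fernhollow=16 Hollowpine=10 Juniper=18 → close Juniper (overflow 12)
  18÷3 = 6 each, +1 to first 0
Round 2: Elkhorn=30 Fernhollow=22 Hollowpine=16 → close Fernhollow (overflow 16)
  22÷2 = 11 each, +1 to first 0
Round 3: Elkhorn=41 Hollowpine=27 → close Elkhorn (overflow 26)
  41÷1 = 41 each, +1 to first 0

Closure order: Juniper, Fernhollow, Elkhorn
Last habitat: Hollowpine with 68 animals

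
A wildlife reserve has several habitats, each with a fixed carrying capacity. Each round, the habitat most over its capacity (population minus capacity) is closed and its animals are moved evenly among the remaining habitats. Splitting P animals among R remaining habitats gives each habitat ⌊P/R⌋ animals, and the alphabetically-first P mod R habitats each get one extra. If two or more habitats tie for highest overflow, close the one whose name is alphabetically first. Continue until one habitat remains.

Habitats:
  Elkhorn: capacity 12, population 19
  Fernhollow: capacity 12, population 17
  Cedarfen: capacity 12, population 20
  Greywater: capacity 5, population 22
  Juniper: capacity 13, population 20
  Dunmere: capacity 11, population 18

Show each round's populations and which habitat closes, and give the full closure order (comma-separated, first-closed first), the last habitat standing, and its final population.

Closure order: Greywater, Cedarfen, Dunmere, Elkhorn, Juniper
Last habitat: Fernhollow with 116 animals

Round 1: Cedarfen=20 Dunmere=18 Elkhorn=19 Fernhollow=17 Greywater=22 Juniper=20 → close Greywater (overflow 17)
  22÷5 = 4 each, +1 to first 2
Round 2: Cedarfen=25 Dunmere=23 Elkhorn=23 Fernhollow=21 Juniper=24 → close Cedarfen (overflow 13)
  25÷4 = 6 each, +1 to first 1
Round 3: Dunmere=30 Elkhorn=29 Fernhollow=27 Juniper=30 → close Dunmere (overflow 19)
  30÷3 = 10 each, +1 to first 0
Round 4: Elkhorn=39 Fernhollow=37 Juniper=40 → close Elkhorn (overflow 27)
  39÷2 = 19 each, +1 to first 1
Round 5: Fernhollow=57 Juniper=59 → close Juniper (overflow 46)
  59÷1 = 59 each, +1 to first 0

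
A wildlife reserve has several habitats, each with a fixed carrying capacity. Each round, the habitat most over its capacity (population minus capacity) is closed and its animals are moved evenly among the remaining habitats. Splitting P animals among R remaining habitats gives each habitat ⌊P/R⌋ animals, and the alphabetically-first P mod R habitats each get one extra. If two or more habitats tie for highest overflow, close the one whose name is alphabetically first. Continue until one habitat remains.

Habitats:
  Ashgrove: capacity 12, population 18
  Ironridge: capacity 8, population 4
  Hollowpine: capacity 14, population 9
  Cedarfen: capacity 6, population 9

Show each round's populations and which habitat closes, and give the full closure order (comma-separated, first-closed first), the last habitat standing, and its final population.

Closure order: Ashgrove, Cedarfen, Hollowpine
Last habitat: Ironridge with 40 animals

Round 1: Ashgrove=18 Cedarfen=9 Hollowpine=9 Ironridge=4 → close Ashgrove (overflow 6)
  18÷3 = 6 each, +1 to first 0
Round 2: Cedarfen=15 Hollowpine=15 Ironridge=10 → close Cedarfen (overflow 9)
  15÷2 = 7 each, +1 to first 1
Round 3: Hollowpine=23 Ironridge=17 → close Hollowpine (overflow 9)
  23÷1 = 23 each, +1 to first 0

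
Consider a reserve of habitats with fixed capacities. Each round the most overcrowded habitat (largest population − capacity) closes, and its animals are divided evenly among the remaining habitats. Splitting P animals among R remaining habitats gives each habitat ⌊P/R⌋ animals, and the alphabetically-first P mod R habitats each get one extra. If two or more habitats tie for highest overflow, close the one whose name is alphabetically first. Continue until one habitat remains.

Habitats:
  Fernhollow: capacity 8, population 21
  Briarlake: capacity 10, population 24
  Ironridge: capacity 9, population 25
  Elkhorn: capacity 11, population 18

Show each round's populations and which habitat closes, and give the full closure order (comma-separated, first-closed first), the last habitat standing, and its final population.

Round 1: Briarlake=24 Elkhorn=18 Fernhollow=21 Ironridge=25 → close Ironridge (overflow 16)
  25÷3 = 8 each, +1 to first 1
Round 2: Briarlake=33 Elkhorn=26 Fernhollow=29 → close Briarlake (overflow 23)
  33÷2 = 16 each, +1 to first 1
Round 3: Elkhorn=43 Fernhollow=45 → close Fernhollow (overflow 37)
  45÷1 = 45 each, +1 to first 0

Closure order: Ironridge, Briarlake, Fernhollow
Last habitat: Elkhorn with 88 animals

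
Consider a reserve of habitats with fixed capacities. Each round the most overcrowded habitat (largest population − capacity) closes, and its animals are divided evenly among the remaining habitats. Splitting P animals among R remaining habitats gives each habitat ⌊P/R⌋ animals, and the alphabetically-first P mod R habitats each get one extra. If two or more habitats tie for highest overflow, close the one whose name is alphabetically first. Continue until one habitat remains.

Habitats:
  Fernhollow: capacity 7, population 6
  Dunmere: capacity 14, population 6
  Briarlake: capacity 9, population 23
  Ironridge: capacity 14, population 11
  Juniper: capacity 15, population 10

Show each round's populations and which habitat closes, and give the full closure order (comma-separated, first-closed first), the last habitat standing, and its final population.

Round 1: Briarlake=23 Dunmere=6 Fernhollow=6 Ironridge=11 Juniper=10 → close Briarlake (overflow 14)
  23÷4 = 5 each, +1 to first 3
Round 2: Dunmere=12 Fernhollow=12 Ironridge=17 Juniper=15 → close Fernhollow (overflow 5)
  12÷3 = 4 each, +1 to first 0
Round 3: Dunmere=16 Ironridge=21 Juniper=19 → close Ironridge (overflow 7)
  21÷2 = 10 each, +1 to first 1
Round 4: Dunmere=27 Juniper=29 → close Juniper (overflow 14)
  29÷1 = 29 each, +1 to first 0

Closure order: Briarlake, Fernhollow, Ironridge, Juniper
Last habitat: Dunmere with 56 animals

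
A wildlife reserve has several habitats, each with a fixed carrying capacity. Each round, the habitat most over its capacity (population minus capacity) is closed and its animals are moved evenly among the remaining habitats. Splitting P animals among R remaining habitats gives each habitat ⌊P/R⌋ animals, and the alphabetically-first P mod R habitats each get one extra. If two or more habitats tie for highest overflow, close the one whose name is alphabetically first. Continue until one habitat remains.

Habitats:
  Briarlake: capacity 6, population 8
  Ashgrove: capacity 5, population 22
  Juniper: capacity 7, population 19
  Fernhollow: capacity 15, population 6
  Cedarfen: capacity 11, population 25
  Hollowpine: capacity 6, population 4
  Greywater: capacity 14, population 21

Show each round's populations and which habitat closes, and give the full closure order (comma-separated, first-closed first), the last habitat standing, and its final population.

Closure order: Ashgrove, Cedarfen, Juniper, Greywater, Briarlake, Hollowpine
Last habitat: Fernhollow with 105 animals

Round 1: Ashgrove=22 Briarlake=8 Cedarfen=25 Fernhollow=6 Greywater=21 Hollowpine=4 Juniper=19 → close Ashgrove (overflow 17)
  22÷6 = 3 each, +1 to first 4
Round 2: Briarlake=12 Cedarfen=29 Fernhollow=10 Greywater=25 Hollowpine=7 Juniper=22 → close Cedarfen (overflow 18)
  29÷5 = 5 each, +1 to first 4
Round 3: Briarlake=18 Fernhollow=16 Greywater=31 Hollowpine=13 Juniper=27 → close Juniper (overflow 20)
  27÷4 = 6 each, +1 to first 3
Round 4: Briarlake=25 Fernhollow=23 Greywater=38 Hollowpine=19 → close Greywater (overflow 24)
  38÷3 = 12 each, +1 to first 2
Round 5: Briarlake=38 Fernhollow=36 Hollowpine=31 → close Briarlake (overflow 32)
  38÷2 = 19 each, +1 to first 0
Round 6: Fernhollow=55 Hollowpine=50 → close Hollowpine (overflow 44)
  50÷1 = 50 each, +1 to first 0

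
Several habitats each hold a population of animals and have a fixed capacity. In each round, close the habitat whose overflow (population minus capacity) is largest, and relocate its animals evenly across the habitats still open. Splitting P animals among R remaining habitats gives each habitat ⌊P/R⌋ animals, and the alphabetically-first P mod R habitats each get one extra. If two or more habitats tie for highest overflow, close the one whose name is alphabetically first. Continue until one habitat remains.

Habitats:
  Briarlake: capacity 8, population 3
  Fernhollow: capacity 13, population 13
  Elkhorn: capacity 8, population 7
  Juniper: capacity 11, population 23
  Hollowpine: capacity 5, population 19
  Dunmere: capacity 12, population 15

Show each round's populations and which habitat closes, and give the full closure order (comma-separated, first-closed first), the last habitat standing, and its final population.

Round 1: Briarlake=3 Dunmere=15 Elkhorn=7 Fernhollow=13 Hollowpine=19 Juniper=23 → close Hollowpine (overflow 14)
  19÷5 = 3 each, +1 to first 4
Round 2: Briarlake=7 Dunmere=19 Elkhorn=11 Fernhollow=17 Juniper=26 → close Juniper (overflow 15)
  26÷4 = 6 each, +1 to first 2
Round 3: Briarlake=14 Dunmere=26 Elkhorn=17 Fernhollow=23 → close Dunmere (overflow 14)
  26÷3 = 8 each, +1 to first 2
Round 4: Briarlake=23 Elkhorn=26 Fernhollow=31 → close Elkhorn (overflow 18)
  26÷2 = 13 each, +1 to first 0
Round 5: Briarlake=36 Fernhollow=44 → close Fernhollow (overflow 31)
  44÷1 = 44 each, +1 to first 0

Closure order: Hollowpine, Juniper, Dunmere, Elkhorn, Fernhollow
Last habitat: Briarlake with 80 animals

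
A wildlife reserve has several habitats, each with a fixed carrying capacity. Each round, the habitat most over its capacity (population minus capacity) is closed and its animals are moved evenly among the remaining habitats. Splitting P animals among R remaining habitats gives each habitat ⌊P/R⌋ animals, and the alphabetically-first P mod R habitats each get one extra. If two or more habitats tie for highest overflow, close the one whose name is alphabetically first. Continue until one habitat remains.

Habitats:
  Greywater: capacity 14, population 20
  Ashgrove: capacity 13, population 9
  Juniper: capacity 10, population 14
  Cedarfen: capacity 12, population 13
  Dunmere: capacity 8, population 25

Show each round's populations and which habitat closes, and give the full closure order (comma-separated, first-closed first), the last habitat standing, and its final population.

Closure order: Dunmere, Greywater, Juniper, Cedarfen
Last habitat: Ashgrove with 81 animals

Round 1: Ashgrove=9 Cedarfen=13 Dunmere=25 Greywater=20 Juniper=14 → close Dunmere (overflow 17)
  25÷4 = 6 each, +1 to first 1
Round 2: Ashgrove=16 Cedarfen=19 Greywater=26 Juniper=20 → close Greywater (overflow 12)
  26÷3 = 8 each, +1 to first 2
Round 3: Ashgrove=25 Cedarfen=28 Juniper=28 → close Juniper (overflow 18)
  28÷2 = 14 each, +1 to first 0
Round 4: Ashgrove=39 Cedarfen=42 → close Cedarfen (overflow 30)
  42÷1 = 42 each, +1 to first 0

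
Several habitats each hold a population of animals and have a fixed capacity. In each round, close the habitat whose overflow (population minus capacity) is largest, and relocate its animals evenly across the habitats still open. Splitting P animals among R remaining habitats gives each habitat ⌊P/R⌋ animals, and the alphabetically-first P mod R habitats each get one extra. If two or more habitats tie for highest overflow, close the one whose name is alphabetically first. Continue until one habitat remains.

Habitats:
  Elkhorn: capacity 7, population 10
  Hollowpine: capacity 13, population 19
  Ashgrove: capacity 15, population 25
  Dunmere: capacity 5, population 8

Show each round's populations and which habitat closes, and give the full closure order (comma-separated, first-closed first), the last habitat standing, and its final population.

Round 1: Ashgrove=25 Dunmere=8 Elkhorn=10 Hollowpine=19 → close Ashgrove (overflow 10)
  25÷3 = 8 each, +1 to first 1
Round 2: Dunmere=17 Elkhorn=18 Hollowpine=27 → close Hollowpine (overflow 14)
  27÷2 = 13 each, +1 to first 1
Round 3: Dunmere=31 Elkhorn=31 → close Dunmere (overflow 26)
  31÷1 = 31 each, +1 to first 0

Closure order: Ashgrove, Hollowpine, Dunmere
Last habitat: Elkhorn with 62 animals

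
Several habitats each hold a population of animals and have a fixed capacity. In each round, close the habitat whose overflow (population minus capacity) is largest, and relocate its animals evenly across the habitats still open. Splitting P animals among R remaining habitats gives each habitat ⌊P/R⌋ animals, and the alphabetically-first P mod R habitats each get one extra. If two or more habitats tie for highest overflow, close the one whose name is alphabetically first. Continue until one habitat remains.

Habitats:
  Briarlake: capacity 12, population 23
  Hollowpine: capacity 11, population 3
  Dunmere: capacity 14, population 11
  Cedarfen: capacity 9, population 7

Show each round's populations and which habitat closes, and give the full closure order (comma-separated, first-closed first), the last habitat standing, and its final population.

Closure order: Briarlake, Cedarfen, Dunmere
Last habitat: Hollowpine with 44 animals

Round 1: Briarlake=23 Cedarfen=7 Dunmere=11 Hollowpine=3 → close Briarlake (overflow 11)
  23÷3 = 7 each, +1 to first 2
Round 2: Cedarfen=15 Dunmere=19 Hollowpine=10 → close Cedarfen (overflow 6)
  15÷2 = 7 each, +1 to first 1
Round 3: Dunmere=27 Hollowpine=17 → close Dunmere (overflow 13)
  27÷1 = 27 each, +1 to first 0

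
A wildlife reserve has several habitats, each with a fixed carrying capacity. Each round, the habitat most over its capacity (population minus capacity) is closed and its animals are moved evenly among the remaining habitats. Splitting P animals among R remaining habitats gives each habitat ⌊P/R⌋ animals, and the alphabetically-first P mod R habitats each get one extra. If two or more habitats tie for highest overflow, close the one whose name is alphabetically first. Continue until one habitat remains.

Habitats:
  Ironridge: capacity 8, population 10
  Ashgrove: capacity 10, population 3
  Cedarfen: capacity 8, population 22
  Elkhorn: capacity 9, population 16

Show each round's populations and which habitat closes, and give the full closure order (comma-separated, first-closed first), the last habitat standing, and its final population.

Closure order: Cedarfen, Elkhorn, Ironridge
Last habitat: Ashgrove with 51 animals

Round 1: Ashgrove=3 Cedarfen=22 Elkhorn=16 Ironridge=10 → close Cedarfen (overflow 14)
  22÷3 = 7 each, +1 to first 1
Round 2: Ashgrove=11 Elkhorn=23 Ironridge=17 → close Elkhorn (overflow 14)
  23÷2 = 11 each, +1 to first 1
Round 3: Ashgrove=23 Ironridge=28 → close Ironridge (overflow 20)
  28÷1 = 28 each, +1 to first 0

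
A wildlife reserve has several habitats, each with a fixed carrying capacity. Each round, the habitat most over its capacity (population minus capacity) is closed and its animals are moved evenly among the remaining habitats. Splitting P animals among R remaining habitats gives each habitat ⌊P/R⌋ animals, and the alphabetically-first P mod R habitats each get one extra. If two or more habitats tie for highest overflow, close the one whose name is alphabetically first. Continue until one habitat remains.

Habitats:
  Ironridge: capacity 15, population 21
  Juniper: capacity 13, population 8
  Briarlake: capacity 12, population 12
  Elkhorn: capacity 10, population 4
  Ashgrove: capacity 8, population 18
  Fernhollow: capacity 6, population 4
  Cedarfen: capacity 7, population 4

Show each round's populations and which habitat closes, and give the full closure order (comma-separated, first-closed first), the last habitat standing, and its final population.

Closure order: Ashgrove, Ironridge, Briarlake, Fernhollow, Cedarfen, Elkhorn
Last habitat: Juniper with 71 animals

Round 1: Ashgrove=18 Briarlake=12 Cedarfen=4 Elkhorn=4 Fernhollow=4 Ironridge=21 Juniper=8 → close Ashgrove (overflow 10)
  18÷6 = 3 each, +1 to first 0
Round 2: Briarlake=15 Cedarfen=7 Elkhorn=7 Fernhollow=7 Ironridge=24 Juniper=11 → close Ironridge (overflow 9)
  24÷5 = 4 each, +1 to first 4
Round 3: Briarlake=20 Cedarfen=12 Elkhorn=12 Fernhollow=12 Juniper=15 → close Briarlake (overflow 8)
  20÷4 = 5 each, +1 to first 0
Round 4: Cedarfen=17 Elkhorn=17 Fernhollow=17 Juniper=20 → close Fernhollow (overflow 11)
  17÷3 = 5 each, +1 to first 2
Round 5: Cedarfen=23 Elkhorn=23 Juniper=25 → close Cedarfen (overflow 16)
  23÷2 = 11 each, +1 to first 1
Round 6: Elkhorn=35 Juniper=36 → close Elkhorn (overflow 25)
  35÷1 = 35 each, +1 to first 0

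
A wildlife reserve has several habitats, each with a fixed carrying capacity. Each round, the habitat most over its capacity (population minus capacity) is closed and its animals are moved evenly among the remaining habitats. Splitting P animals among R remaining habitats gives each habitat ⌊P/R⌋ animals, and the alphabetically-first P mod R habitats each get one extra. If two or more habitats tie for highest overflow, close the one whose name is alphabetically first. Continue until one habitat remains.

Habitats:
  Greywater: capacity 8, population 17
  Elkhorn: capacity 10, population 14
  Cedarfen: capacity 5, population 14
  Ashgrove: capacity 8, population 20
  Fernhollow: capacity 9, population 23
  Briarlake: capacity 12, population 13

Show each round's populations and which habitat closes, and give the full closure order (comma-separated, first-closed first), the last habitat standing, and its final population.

Closure order: Fernhollow, Ashgrove, Cedarfen, Greywater, Briarlake
Last habitat: Elkhorn with 101 animals

Round 1: Ashgrove=20 Briarlake=13 Cedarfen=14 Elkhorn=14 Fernhollow=23 Greywater=17 → close Fernhollow (overflow 14)
  23÷5 = 4 each, +1 to first 3
Round 2: Ashgrove=25 Briarlake=18 Cedarfen=19 Elkhorn=18 Greywater=21 → close Ashgrove (overflow 17)
  25÷4 = 6 each, +1 to first 1
Round 3: Briarlake=25 Cedarfen=25 Elkhorn=24 Greywater=27 → close Cedarfen (overflow 20)
  25÷3 = 8 each, +1 to first 1
Round 4: Briarlake=34 Elkhorn=32 Greywater=35 → close Greywater (overflow 27)
  35÷2 = 17 each, +1 to first 1
Round 5: Briarlake=52 Elkhorn=49 → close Briarlake (overflow 40)
  52÷1 = 52 each, +1 to first 0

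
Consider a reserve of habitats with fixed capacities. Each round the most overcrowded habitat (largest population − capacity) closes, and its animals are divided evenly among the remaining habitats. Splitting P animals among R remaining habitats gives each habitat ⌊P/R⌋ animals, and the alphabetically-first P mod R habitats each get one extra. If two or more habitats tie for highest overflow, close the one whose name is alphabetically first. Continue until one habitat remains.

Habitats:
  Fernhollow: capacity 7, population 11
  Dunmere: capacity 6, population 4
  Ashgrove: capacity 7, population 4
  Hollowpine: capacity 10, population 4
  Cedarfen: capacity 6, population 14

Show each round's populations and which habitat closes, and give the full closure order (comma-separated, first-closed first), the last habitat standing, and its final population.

Round 1: Ashgrove=4 Cedarfen=14 Dunmere=4 Fernhollow=11 Hollowpine=4 → close Cedarfen (overflow 8)
  14÷4 = 3 each, +1 to first 2
Round 2: Ashgrove=8 Dunmere=8 Fernhollow=14 Hollowpine=7 → close Fernhollow (overflow 7)
  14÷3 = 4 each, +1 to first 2
Round 3: Ashgrove=13 Dunmere=13 Hollowpine=11 → close Dunmere (overflow 7)
  13÷2 = 6 each, +1 to first 1
Round 4: Ashgrove=20 Hollowpine=17 → close Ashgrove (overflow 13)
  20÷1 = 20 each, +1 to first 0

Closure order: Cedarfen, Fernhollow, Dunmere, Ashgrove
Last habitat: Hollowpine with 37 animals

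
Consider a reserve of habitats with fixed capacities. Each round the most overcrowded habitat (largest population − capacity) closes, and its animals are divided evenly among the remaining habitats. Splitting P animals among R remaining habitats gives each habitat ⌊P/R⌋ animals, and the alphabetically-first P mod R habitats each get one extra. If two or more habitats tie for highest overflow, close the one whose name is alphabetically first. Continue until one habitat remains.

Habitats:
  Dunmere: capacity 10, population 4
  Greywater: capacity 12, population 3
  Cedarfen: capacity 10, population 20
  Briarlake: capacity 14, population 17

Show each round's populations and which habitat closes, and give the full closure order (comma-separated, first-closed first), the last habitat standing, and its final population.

Closure order: Cedarfen, Briarlake, Dunmere
Last habitat: Greywater with 44 animals

Round 1: Briarlake=17 Cedarfen=20 Dunmere=4 Greywater=3 → close Cedarfen (overflow 10)
  20÷3 = 6 each, +1 to first 2
Round 2: Briarlake=24 Dunmere=11 Greywater=9 → close Briarlake (overflow 10)
  24÷2 = 12 each, +1 to first 0
Round 3: Dunmere=23 Greywater=21 → close Dunmere (overflow 13)
  23÷1 = 23 each, +1 to first 0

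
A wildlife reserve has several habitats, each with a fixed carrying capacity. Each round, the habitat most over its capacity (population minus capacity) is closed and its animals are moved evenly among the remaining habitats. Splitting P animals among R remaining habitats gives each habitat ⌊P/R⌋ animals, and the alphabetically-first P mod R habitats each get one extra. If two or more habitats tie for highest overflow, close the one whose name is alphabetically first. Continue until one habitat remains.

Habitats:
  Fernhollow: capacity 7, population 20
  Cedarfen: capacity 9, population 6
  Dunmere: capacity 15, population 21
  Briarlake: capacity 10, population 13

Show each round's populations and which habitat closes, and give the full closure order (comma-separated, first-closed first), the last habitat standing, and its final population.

Round 1: Briarlake=13 Cedarfen=6 Dunmere=21 Fernhollow=20 → close Fernhollow (overflow 13)
  20÷3 = 6 each, +1 to first 2
Round 2: Briarlake=20 Cedarfen=13 Dunmere=27 → close Dunmere (overflow 12)
  27÷2 = 13 each, +1 to first 1
Round 3: Briarlake=34 Cedarfen=26 → close Briarlake (overflow 24)
  34÷1 = 34 each, +1 to first 0

Closure order: Fernhollow, Dunmere, Briarlake
Last habitat: Cedarfen with 60 animals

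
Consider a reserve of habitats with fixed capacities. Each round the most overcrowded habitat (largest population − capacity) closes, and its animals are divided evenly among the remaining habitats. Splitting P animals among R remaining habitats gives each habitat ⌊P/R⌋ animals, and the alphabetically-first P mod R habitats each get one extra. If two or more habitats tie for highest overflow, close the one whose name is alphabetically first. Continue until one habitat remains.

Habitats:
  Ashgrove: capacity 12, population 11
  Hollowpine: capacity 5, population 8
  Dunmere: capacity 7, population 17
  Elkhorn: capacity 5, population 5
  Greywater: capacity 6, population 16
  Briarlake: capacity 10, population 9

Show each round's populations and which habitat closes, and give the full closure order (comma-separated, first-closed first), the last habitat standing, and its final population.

Round 1: Ashgrove=11 Briarlake=9 Dunmere=17 Elkhorn=5 Greywater=16 Hollowpine=8 → close Dunmere (overflow 10)
  17÷5 = 3 each, +1 to first 2
Round 2: Ashgrove=15 Briarlake=13 Elkhorn=8 Greywater=19 Hollowpine=11 → close Greywater (overflow 13)
  19÷4 = 4 each, +1 to first 3
Round 3: Ashgrove=20 Briarlake=18 Elkhorn=13 Hollowpine=15 → close Hollowpine (overflow 10)
  15÷3 = 5 each, +1 to first 0
Round 4: Ashgrove=25 Briarlake=23 Elkhorn=18 → close Ashgrove (overflow 13)
  25÷2 = 12 each, +1 to first 1
Round 5: Briarlake=36 Elkhorn=30 → close Briarlake (overflow 26)
  36÷1 = 36 each, +1 to first 0

Closure order: Dunmere, Greywater, Hollowpine, Ashgrove, Briarlake
Last habitat: Elkhorn with 66 animals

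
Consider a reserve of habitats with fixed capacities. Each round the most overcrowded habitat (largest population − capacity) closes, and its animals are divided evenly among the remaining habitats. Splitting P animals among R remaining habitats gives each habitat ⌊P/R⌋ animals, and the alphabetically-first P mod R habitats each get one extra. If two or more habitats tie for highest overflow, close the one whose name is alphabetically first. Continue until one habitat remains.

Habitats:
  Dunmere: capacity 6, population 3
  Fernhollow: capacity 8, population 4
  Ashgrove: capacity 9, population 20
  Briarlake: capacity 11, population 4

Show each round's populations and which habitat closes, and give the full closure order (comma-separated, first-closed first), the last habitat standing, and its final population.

Round 1: Ashgrove=20 Briarlake=4 Dunmere=3 Fernhollow=4 → close Ashgrove (overflow 11)
  20÷3 = 6 each, +1 to first 2
Round 2: Briarlake=11 Dunmere=10 Fernhollow=10 → close Dunmere (overflow 4)
  10÷2 = 5 each, +1 to first 0
Round 3: Briarlake=16 Fernhollow=15 → close Fernhollow (overflow 7)
  15÷1 = 15 each, +1 to first 0

Closure order: Ashgrove, Dunmere, Fernhollow
Last habitat: Briarlake with 31 animals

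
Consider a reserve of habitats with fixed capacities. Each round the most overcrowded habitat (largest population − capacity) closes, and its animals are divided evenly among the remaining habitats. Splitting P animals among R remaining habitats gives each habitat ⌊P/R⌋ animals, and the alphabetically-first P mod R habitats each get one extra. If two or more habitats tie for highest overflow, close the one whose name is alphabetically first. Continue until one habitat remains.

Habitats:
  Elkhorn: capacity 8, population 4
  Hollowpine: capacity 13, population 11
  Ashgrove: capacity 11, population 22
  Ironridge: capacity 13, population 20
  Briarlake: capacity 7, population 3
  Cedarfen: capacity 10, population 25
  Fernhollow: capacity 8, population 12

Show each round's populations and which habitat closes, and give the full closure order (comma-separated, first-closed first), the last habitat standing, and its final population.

Closure order: Cedarfen, Ashgrove, Ironridge, Fernhollow, Briarlake, Elkhorn
Last habitat: Hollowpine with 97 animals

Round 1: Ashgrove=22 Briarlake=3 Cedarfen=25 Elkhorn=4 Fernhollow=12 Hollowpine=11 Ironridge=20 → close Cedarfen (overflow 15)
  25÷6 = 4 each, +1 to first 1
Round 2: Ashgrove=27 Briarlake=7 Elkhorn=8 Fernhollow=16 Hollowpine=15 Ironridge=24 → close Ashgrove (overflow 16)
  27÷5 = 5 each, +1 to first 2
Round 3: Briarlake=13 Elkhorn=14 Fernhollow=21 Hollowpine=20 Ironridge=29 → close Ironridge (overflow 16)
  29÷4 = 7 each, +1 to first 1
Round 4: Briarlake=21 Elkhorn=21 Fernhollow=28 Hollowpine=27 → close Fernhollow (overflow 20)
  28÷3 = 9 each, +1 to first 1
Round 5: Briarlake=31 Elkhorn=30 Hollowpine=36 → close Briarlake (overflow 24)
  31÷2 = 15 each, +1 to first 1
Round 6: Elkhorn=46 Hollowpine=51 → close Elkhorn (overflow 38)
  46÷1 = 46 each, +1 to first 0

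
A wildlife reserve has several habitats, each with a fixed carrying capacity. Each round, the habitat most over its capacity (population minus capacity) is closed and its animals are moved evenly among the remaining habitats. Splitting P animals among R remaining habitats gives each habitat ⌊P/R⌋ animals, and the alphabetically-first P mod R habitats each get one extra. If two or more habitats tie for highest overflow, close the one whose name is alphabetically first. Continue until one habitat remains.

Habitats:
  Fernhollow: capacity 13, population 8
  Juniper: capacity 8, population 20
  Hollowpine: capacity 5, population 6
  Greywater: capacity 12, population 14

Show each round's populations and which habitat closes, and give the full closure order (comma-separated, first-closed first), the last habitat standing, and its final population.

Closure order: Juniper, Greywater, Hollowpine
Last habitat: Fernhollow with 48 animals

Round 1: Fernhollow=8 Greywater=14 Hollowpine=6 Juniper=20 → close Juniper (overflow 12)
  20÷3 = 6 each, +1 to first 2
Round 2: Fernhollow=15 Greywater=21 Hollowpine=12 → close Greywater (overflow 9)
  21÷2 = 10 each, +1 to first 1
Round 3: Fernhollow=26 Hollowpine=22 → close Hollowpine (overflow 17)
  22÷1 = 22 each, +1 to first 0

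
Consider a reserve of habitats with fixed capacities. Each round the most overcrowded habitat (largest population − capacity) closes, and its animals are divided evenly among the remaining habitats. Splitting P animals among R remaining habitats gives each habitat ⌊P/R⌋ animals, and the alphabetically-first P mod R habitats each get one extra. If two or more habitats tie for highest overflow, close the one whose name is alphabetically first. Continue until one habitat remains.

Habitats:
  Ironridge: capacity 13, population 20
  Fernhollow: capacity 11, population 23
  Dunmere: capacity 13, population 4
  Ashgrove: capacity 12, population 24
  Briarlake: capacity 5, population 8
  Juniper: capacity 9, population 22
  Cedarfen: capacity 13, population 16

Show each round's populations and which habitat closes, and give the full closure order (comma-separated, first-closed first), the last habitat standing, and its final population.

Round 1: Ashgrove=24 Briarlake=8 Cedarfen=16 Dunmere=4 Fernhollow=23 Ironridge=20 Juniper=22 → close Juniper (overflow 13)
  22÷6 = 3 each, +1 to first 4
Round 2: Ashgrove=28 Briarlake=12 Cedarfen=20 Dunmere=8 Fernhollow=26 Ironridge=23 → close Ashgrove (overflow 16)
  28÷5 = 5 each, +1 to first 3
Round 3: Briarlake=18 Cedarfen=26 Dunmere=14 Fernhollow=31 Ironridge=28 → close Fernhollow (overflow 20)
  31÷4 = 7 each, +1 to first 3
Round 4: Briarlake=26 Cedarfen=34 Dunmere=22 Ironridge=35 → close Ironridge (overflow 22)
  35÷3 = 11 each, +1 to first 2
Round 5: Briarlake=38 Cedarfen=46 Dunmere=33 → close Briarlake (overflow 33)
  38÷2 = 19 each, +1 to first 0
Round 6: Cedarfen=65 Dunmere=52 → close Cedarfen (overflow 52)
  65÷1 = 65 each, +1 to first 0

Closure order: Juniper, Ashgrove, Fernhollow, Ironridge, Briarlake, Cedarfen
Last habitat: Dunmere with 117 animals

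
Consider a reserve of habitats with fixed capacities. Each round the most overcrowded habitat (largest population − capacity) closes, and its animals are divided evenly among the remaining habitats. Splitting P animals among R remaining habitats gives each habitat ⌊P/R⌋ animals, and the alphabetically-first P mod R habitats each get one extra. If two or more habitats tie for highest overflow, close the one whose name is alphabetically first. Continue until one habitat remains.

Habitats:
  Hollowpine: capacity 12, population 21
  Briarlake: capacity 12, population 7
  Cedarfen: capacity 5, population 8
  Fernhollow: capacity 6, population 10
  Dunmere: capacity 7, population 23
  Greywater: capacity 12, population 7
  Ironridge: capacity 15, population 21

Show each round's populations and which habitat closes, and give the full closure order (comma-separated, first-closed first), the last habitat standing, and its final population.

Round 1: Briarlake=7 Cedarfen=8 Dunmere=23 Fernhollow=10 Greywater=7 Hollowpine=21 Ironridge=21 → close Dunmere (overflow 16)
  23÷6 = 3 each, +1 to first 5
Round 2: Briarlake=11 Cedarfen=12 Fernhollow=14 Greywater=11 Hollowpine=25 Ironridge=24 → close Hollowpine (overflow 13)
  25÷5 = 5 each, +1 to first 0
Round 3: Briarlake=16 Cedarfen=17 Fernhollow=19 Greywater=16 Ironridge=29 → close Ironridge (overflow 14)
  29÷4 = 7 each, +1 to first 1
Round 4: Briarlake=24 Cedarfen=24 Fernhollow=26 Greywater=23 → close Fernhollow (overflow 20)
  26÷3 = 8 each, +1 to first 2
Round 5: Briarlake=33 Cedarfen=33 Greywater=31 → close Cedarfen (overflow 28)
  33÷2 = 16 each, +1 to first 1
Round 6: Briarlake=50 Greywater=47 → close Briarlake (overflow 38)
  50÷1 = 50 each, +1 to first 0

Closure order: Dunmere, Hollowpine, Ironridge, Fernhollow, Cedarfen, Briarlake
Last habitat: Greywater with 97 animals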